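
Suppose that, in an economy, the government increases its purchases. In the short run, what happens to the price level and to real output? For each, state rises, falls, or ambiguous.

This is a positive demand shock: AD shifts right.
Moving along the upward-sloping SRAS curve, P rises and Y rises.

Price level: rises; output: rises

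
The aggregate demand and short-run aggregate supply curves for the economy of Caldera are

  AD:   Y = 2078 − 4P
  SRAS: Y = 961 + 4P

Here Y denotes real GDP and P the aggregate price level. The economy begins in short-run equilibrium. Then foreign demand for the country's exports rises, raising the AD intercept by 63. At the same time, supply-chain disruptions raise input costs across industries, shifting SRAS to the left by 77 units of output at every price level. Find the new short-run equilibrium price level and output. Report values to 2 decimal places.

After both shocks: AD is Y = 2141 − 4P and SRAS is Y = 884 + 4P.
Setting them equal: 1257 = 8P, so P = 157.13.
Substituting into AD, Y = 1512.50.

P = 157.13, Y = 1512.50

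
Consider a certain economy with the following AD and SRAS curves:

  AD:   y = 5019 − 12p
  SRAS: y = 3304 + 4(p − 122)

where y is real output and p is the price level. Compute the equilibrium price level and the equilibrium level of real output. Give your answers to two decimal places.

p = 137.69, y = 3366.75

Write SRAS as y = 3304 + 4p − 488 = 2816 + 4p.
Set AD = SRAS: 5019 − 12p = 2816 + 4p, so 2203 = 16p and p = 137.69.
Substituting into AD, y = 5019 − 12p = 3366.75.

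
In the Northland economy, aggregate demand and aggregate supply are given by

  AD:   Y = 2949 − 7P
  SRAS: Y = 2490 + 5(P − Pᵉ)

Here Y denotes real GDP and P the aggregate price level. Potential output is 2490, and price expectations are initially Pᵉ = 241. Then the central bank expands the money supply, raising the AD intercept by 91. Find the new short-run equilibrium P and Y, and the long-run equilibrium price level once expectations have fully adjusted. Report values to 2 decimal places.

AD shifts right: new AD is Y = 3040 − 7P. With Pᵉ = 241, SRAS is Y = 1285 + 5P.
Short run: 3040 − 7P = 1285 + 5P gives 1755 = 12P, so P = 146.25 and Y = 3040 − 7P = 2016.25.
Y = 2016.25 is below potential 2490; expectations adjust and SRAS shifts right until Y = 2490.
Long run: on the new AD curve, 2490 = 3040 − 7P gives P = 78.57.

Short run: P = 146.25, Y = 2016.25. Long run: P = 78.57.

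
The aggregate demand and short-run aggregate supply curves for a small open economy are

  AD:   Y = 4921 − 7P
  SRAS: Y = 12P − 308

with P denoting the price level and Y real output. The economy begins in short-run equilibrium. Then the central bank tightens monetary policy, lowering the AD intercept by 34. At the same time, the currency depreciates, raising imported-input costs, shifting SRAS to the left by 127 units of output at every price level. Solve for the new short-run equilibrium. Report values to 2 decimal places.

After both shocks: AD is Y = 4887 − 7P and SRAS is Y = 12P − 435.
Setting them equal: 5322 = 19P, so P = 280.11.
Substituting into AD, Y = 2926.26.

P = 280.11, Y = 2926.26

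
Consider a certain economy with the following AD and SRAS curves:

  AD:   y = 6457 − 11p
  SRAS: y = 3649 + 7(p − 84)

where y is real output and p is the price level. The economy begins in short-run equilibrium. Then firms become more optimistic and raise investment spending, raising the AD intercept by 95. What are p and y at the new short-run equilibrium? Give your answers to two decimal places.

This is a positive demand shock: AD shifts right.
New AD: y = 6552 − 11p.
SRAS can be written y = 3061 + 7p.
Set AD = SRAS: 6552 − 11p = 3061 + 7p, so 3491 = 18p and p = 193.94.
Substituting into AD, y = 4418.61.

p = 193.94, y = 4418.61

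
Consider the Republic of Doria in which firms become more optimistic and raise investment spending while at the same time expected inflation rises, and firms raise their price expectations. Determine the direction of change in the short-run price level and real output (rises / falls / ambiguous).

The first event is a positive demand shock: AD shifts right, which by itself pushes P up and Y up.
The second is an adverse supply shock: SRAS shifts left, which by itself pushes P up and Y down.
Both shocks push P up, so P rises. The two shocks push Y in opposite directions, so the effect on Y is ambiguous.

Price level: rises; output: ambiguous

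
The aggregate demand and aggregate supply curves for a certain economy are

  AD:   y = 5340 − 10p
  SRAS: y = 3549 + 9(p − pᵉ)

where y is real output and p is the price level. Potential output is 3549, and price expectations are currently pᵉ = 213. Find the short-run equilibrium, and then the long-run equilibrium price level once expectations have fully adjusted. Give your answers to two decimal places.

Short run: p = 195.16, y = 3388.42. Long run: p = 179.10.

Short run: with pᵉ = 213, SRAS is y = 1632 + 9p. Setting AD = SRAS gives 3708 = 19p, so p = 195.16 and y = 5340 − 10p = 3388.42.
Output 3388.42 is below potential 3549, so over time expected prices fall and SRAS shifts right until y returns to 3549.
Long run: y = 3549 on the AD curve gives 3549 = 5340 − 10p, so p = 179.10.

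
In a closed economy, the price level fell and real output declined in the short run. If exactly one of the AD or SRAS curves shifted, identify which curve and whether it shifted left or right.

P fell and Y fell. An AD shift moves P and Y in the same direction; an SRAS shift moves them in opposite directions.
Here P and Y moved in the same direction, so the AD curve shifted.
Since Y fell, AD shifted left.

AD shifted left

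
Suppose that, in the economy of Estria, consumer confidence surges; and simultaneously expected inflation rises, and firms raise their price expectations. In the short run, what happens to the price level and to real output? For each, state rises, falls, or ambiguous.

The first event is a positive demand shock: AD shifts right, which by itself pushes P up and Y up.
The second is an adverse supply shock: SRAS shifts left, which by itself pushes P up and Y down.
Both shocks push P up, so P rises. The two shocks push Y in opposite directions, so the effect on Y is ambiguous.

Price level: rises; output: ambiguous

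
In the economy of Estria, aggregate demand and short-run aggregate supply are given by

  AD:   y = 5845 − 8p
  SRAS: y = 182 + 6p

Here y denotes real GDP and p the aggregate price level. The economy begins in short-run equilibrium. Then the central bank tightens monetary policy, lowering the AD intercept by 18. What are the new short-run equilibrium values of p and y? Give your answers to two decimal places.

This is a negative demand shock: AD shifts left.
New AD: y = 5827 − 8p.
Set AD = SRAS: 5827 − 8p = 182 + 6p, so 5645 = 14p and p = 403.21.
Substituting into AD, y = 2601.29.

p = 403.21, y = 2601.29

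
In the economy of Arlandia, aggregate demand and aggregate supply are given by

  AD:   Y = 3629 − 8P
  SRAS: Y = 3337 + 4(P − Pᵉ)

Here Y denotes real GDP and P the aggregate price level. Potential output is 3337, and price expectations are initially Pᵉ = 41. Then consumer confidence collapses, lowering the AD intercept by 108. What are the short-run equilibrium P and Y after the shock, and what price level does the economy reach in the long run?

Short run: P = 29, Y = 3289. Long run: P = 23.

AD shifts left: new AD is Y = 3521 − 8P. With Pᵉ = 41, SRAS is Y = 3173 + 4P.
Short run: 3521 − 8P = 3173 + 4P gives 348 = 12P, so P = 29 and Y = 3521 − 8·29 = 3289.
Y = 3289 is below potential 3337; expectations adjust and SRAS shifts right until Y = 3337.
Long run: on the new AD curve, 3337 = 3521 − 8P gives P = 23.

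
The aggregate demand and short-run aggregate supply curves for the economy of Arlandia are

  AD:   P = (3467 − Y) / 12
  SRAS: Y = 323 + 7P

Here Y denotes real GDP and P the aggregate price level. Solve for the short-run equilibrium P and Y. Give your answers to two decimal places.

Rearrange AD to Y = 3467 − 12P.
Set AD = SRAS: 3467 − 12P = 323 + 7P, so 3144 = 19P and P = 165.47.
Substituting into AD, Y = 3467 − 12P = 1481.32.

P = 165.47, Y = 1481.32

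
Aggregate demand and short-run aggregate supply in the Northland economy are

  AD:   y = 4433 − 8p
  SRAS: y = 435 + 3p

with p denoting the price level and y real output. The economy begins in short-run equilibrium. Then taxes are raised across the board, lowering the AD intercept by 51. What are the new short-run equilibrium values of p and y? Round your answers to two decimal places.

This is a negative demand shock: AD shifts left.
New AD: y = 4382 − 8p.
Set AD = SRAS: 4382 − 8p = 435 + 3p, so 3947 = 11p and p = 358.82.
Substituting into AD, y = 1511.45.

p = 358.82, y = 1511.45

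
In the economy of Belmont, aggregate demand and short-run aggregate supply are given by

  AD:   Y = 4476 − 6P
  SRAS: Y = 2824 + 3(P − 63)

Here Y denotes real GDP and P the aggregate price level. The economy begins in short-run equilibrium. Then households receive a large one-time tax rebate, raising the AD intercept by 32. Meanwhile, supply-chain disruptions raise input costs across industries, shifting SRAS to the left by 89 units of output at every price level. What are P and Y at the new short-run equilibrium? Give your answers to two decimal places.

After both shocks: AD is Y = 4508 − 6P and SRAS is Y = 2546 + 3P.
Setting them equal: 1962 = 9P, so P = 218.00.
Substituting into AD, Y = 3200.00.

P = 218.00, Y = 3200.00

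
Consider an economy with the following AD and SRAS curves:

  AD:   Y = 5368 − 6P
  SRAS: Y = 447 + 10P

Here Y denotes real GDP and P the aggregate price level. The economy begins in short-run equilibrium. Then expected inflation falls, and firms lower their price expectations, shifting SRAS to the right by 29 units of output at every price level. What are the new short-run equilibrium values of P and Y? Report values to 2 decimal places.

P = 305.75, Y = 3533.50

This is a positive supply shock: SRAS shifts right.
New SRAS: Y = 476 + 10P.
Set AD = SRAS: 5368 − 6P = 476 + 10P, so 4892 = 16P and P = 305.75.
Substituting into AD, Y = 3533.50.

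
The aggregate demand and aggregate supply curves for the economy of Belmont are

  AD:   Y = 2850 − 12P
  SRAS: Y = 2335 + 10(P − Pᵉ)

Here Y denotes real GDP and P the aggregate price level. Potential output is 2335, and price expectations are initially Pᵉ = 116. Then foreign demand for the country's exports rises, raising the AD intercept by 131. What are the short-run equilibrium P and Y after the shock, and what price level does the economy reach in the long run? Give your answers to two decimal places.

Short run: P = 82.09, Y = 1995.91. Long run: P = 53.83.

AD shifts right: new AD is Y = 2981 − 12P. With Pᵉ = 116, SRAS is Y = 1175 + 10P.
Short run: 2981 − 12P = 1175 + 10P gives 1806 = 22P, so P = 82.09 and Y = 2981 − 12P = 1995.91.
Y = 1995.91 is below potential 2335; expectations adjust and SRAS shifts right until Y = 2335.
Long run: on the new AD curve, 2335 = 2981 − 12P gives P = 53.83.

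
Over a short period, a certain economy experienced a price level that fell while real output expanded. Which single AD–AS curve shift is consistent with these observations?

SRAS shifted right

P fell and Y rose. An AD shift moves P and Y in the same direction; an SRAS shift moves them in opposite directions.
Here P and Y moved in opposite directions, so the SRAS curve shifted.
Since Y rose, SRAS shifted right.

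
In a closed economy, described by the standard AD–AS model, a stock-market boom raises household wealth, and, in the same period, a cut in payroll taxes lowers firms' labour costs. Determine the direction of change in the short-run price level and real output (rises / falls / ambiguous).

The first event is a positive demand shock: AD shifts right, which by itself pushes P up and Y up.
The second is a favourable supply shock: SRAS shifts right, which by itself pushes P down and Y up.
The two shocks push P in opposite directions, so the effect on P is ambiguous. Both shocks push Y up, so Y rises.

Price level: ambiguous; output: rises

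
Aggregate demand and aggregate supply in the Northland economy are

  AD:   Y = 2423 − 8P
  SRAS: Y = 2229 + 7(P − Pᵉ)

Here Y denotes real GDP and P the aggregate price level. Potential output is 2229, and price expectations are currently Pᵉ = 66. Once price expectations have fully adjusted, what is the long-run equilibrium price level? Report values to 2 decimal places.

Long-run P = 24.25

Short run: with Pᵉ = 66, SRAS is Y = 1767 + 7P. Setting AD = SRAS gives 656 = 15P, so P = 43.73 and Y = 2423 − 8P = 2073.13.
Output 2073.13 is below potential 2229, so over time expected prices fall and SRAS shifts right until Y returns to 2229.
Long run: Y = 2229 on the AD curve gives 2229 = 2423 − 8P, so P = 24.25.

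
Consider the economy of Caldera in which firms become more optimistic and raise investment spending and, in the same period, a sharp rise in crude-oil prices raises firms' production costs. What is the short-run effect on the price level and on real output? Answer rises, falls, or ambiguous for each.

Price level: rises; output: ambiguous

The first event is a positive demand shock: AD shifts right, which by itself pushes P up and Y up.
The second is an adverse supply shock: SRAS shifts left, which by itself pushes P up and Y down.
Both shocks push P up, so P rises. The two shocks push Y in opposite directions, so the effect on Y is ambiguous.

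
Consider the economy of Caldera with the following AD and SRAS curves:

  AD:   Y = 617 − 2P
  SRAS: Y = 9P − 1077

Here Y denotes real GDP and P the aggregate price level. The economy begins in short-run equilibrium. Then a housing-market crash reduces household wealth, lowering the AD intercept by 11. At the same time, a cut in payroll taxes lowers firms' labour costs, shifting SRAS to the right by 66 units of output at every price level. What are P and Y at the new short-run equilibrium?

After both shocks: AD is Y = 606 − 2P and SRAS is Y = 9P − 1011.
Setting them equal: 1617 = 11P, so P = 147.
Y = 606 − 2·147 = 312.

P = 147, Y = 312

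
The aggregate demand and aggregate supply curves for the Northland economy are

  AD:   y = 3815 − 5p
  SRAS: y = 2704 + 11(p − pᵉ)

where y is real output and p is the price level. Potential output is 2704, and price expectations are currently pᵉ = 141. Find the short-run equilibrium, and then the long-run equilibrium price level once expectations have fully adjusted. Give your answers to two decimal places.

Short run: with pᵉ = 141, SRAS is y = 1153 + 11p. Setting AD = SRAS gives 2662 = 16p, so p = 166.38 and y = 3815 − 5p = 2983.13.
Output 2983.13 is above potential 2704, so over time expected prices rise and SRAS shifts left until y returns to 2704.
Long run: y = 2704 on the AD curve gives 2704 = 3815 − 5p, so p = 222.20.

Short run: p = 166.38, y = 2983.13. Long run: p = 222.20.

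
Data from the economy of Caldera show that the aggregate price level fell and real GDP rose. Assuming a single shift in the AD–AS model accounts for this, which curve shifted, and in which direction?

SRAS shifted right

P fell and Y rose. An AD shift moves P and Y in the same direction; an SRAS shift moves them in opposite directions.
Here P and Y moved in opposite directions, so the SRAS curve shifted.
Since Y rose, SRAS shifted right.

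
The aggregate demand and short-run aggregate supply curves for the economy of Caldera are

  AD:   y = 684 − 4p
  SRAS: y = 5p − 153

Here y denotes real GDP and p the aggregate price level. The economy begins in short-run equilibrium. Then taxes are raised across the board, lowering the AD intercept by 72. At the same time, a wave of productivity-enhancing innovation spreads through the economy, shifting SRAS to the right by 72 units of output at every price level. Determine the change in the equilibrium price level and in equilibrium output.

After both shocks: AD is y = 612 − 4p and SRAS is y = 5p − 81.
Setting them equal: 693 = 9p, so p = 77.
y = 612 − 4·77 = 304.
Initially p = 93, y = 312, so Δp = -16 and Δy = -8.

Δp = -16, Δy = -8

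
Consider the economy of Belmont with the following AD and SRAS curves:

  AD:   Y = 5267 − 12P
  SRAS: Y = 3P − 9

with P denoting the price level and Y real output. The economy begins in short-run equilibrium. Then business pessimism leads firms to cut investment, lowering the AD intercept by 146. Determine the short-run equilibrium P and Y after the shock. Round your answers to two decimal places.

This is a negative demand shock: AD shifts left.
New AD: Y = 5121 − 12P.
Set AD = SRAS: 5121 − 12P = 3P − 9, so 5130 = 15P and P = 342.00.
Substituting into AD, Y = 1017.00.

P = 342.00, Y = 1017.00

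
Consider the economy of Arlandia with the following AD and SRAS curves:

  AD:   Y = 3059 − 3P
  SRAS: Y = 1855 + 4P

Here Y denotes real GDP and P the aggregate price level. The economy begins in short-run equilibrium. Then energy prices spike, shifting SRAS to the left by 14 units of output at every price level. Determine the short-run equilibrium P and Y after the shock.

P = 174, Y = 2537

This is a negative supply shock: SRAS shifts left.
New SRAS: Y = 1841 + 4P.
Set AD = SRAS: 3059 − 3P = 1841 + 4P, so 1218 = 7P and P = 174.
Y = 3059 − 3·174 = 2537.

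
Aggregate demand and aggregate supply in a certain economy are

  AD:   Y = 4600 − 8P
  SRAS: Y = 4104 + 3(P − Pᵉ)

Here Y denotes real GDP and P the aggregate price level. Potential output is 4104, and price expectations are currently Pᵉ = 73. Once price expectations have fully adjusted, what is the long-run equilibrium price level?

Long-run P = 62

Short run: with Pᵉ = 73, SRAS is Y = 3885 + 3P. Setting AD = SRAS gives 715 = 11P, so P = 65 and Y = 4600 − 8·65 = 4080.
Output 4080 is below potential 4104, so over time expected prices fall and SRAS shifts right until Y returns to 4104.
Long run: Y = 4104 on the AD curve gives 4104 = 4600 − 8P, so P = 62.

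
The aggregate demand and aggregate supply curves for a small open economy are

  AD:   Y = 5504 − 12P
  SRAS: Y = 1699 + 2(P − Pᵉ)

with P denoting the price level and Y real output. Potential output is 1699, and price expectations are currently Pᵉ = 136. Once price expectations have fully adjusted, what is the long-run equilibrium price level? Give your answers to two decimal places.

Long-run P = 317.08

Short run: with Pᵉ = 136, SRAS is Y = 1427 + 2P. Setting AD = SRAS gives 4077 = 14P, so P = 291.21 and Y = 5504 − 12P = 2009.43.
Output 2009.43 is above potential 1699, so over time expected prices rise and SRAS shifts left until Y returns to 1699.
Long run: Y = 1699 on the AD curve gives 1699 = 5504 − 12P, so P = 317.08.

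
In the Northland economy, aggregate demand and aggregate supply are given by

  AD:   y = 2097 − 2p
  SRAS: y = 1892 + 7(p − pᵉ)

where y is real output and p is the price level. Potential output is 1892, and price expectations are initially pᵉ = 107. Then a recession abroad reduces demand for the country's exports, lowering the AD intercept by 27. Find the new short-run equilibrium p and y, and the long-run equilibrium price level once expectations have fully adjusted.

Short run: p = 103, y = 1864. Long run: p = 89.

AD shifts left: new AD is y = 2070 − 2p. With pᵉ = 107, SRAS is y = 1143 + 7p.
Short run: 2070 − 2p = 1143 + 7p gives 927 = 9p, so p = 103 and y = 2070 − 2·103 = 1864.
y = 1864 is below potential 1892; expectations adjust and SRAS shifts right until y = 1892.
Long run: on the new AD curve, 1892 = 2070 − 2p gives p = 89.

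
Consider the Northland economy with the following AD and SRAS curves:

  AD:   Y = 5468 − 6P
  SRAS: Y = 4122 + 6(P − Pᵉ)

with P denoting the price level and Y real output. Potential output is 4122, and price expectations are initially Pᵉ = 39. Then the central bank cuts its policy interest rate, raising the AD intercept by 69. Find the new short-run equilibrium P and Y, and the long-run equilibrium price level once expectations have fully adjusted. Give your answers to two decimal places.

Short run: P = 137.42, Y = 4712.50. Long run: P = 235.83.

AD shifts right: new AD is Y = 5537 − 6P. With Pᵉ = 39, SRAS is Y = 3888 + 6P.
Short run: 5537 − 6P = 3888 + 6P gives 1649 = 12P, so P = 137.42 and Y = 5537 − 6P = 4712.50.
Y = 4712.50 is above potential 4122; expectations adjust and SRAS shifts left until Y = 4122.
Long run: on the new AD curve, 4122 = 5537 − 6P gives P = 235.83.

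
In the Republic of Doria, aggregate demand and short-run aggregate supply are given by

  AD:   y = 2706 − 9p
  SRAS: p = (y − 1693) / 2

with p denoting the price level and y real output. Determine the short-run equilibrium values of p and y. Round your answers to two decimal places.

p = 92.09, y = 1877.18

Rearrange SRAS to y = 1693 + 2p.
Set AD = SRAS: 2706 − 9p = 1693 + 2p, so 1013 = 11p and p = 92.09.
Substituting into AD, y = 2706 − 9p = 1877.18.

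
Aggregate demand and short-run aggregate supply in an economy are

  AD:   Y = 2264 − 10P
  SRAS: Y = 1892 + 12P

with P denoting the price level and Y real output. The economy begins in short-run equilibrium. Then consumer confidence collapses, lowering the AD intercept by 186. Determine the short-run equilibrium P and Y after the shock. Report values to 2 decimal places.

This is a negative demand shock: AD shifts left.
New AD: Y = 2078 − 10P.
Set AD = SRAS: 2078 − 10P = 1892 + 12P, so 186 = 22P and P = 8.45.
Substituting into AD, Y = 1993.45.

P = 8.45, Y = 1993.45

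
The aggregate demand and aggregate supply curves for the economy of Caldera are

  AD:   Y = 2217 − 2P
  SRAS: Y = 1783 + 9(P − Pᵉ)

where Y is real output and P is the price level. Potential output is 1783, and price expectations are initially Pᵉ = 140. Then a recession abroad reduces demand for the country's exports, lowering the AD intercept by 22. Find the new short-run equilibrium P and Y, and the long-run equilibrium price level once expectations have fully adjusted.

AD shifts left: new AD is Y = 2195 − 2P. With Pᵉ = 140, SRAS is Y = 523 + 9P.
Short run: 2195 − 2P = 523 + 9P gives 1672 = 11P, so P = 152 and Y = 2195 − 2·152 = 1891.
Y = 1891 is above potential 1783; expectations adjust and SRAS shifts left until Y = 1783.
Long run: on the new AD curve, 1783 = 2195 − 2P gives P = 206.

Short run: P = 152, Y = 1891. Long run: P = 206.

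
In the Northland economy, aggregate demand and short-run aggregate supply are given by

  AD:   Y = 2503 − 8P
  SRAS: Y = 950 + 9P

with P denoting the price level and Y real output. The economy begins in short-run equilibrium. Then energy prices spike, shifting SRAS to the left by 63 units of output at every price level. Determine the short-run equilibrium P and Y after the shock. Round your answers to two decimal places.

This is a negative supply shock: SRAS shifts left.
New SRAS: Y = 887 + 9P.
Set AD = SRAS: 2503 − 8P = 887 + 9P, so 1616 = 17P and P = 95.06.
Substituting into AD, Y = 1742.53.

P = 95.06, Y = 1742.53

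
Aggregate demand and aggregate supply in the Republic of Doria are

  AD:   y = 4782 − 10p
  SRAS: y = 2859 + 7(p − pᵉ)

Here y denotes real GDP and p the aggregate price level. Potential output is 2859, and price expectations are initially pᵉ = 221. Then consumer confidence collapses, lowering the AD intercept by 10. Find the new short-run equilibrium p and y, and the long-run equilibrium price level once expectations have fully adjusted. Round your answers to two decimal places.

AD shifts left: new AD is y = 4772 − 10p. With pᵉ = 221, SRAS is y = 1312 + 7p.
Short run: 4772 − 10p = 1312 + 7p gives 3460 = 17p, so p = 203.53 and y = 4772 − 10p = 2736.71.
y = 2736.71 is below potential 2859; expectations adjust and SRAS shifts right until y = 2859.
Long run: on the new AD curve, 2859 = 4772 − 10p gives p = 191.30.

Short run: p = 203.53, y = 2736.71. Long run: p = 191.30.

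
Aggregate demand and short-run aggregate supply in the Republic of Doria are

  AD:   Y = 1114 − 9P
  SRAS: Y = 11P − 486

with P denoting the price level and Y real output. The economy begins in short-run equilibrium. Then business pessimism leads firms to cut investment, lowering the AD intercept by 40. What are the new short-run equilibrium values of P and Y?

P = 78, Y = 372

This is a negative demand shock: AD shifts left.
New AD: Y = 1074 − 9P.
Set AD = SRAS: 1074 − 9P = 11P − 486, so 1560 = 20P and P = 78.
Y = 1074 − 9·78 = 372.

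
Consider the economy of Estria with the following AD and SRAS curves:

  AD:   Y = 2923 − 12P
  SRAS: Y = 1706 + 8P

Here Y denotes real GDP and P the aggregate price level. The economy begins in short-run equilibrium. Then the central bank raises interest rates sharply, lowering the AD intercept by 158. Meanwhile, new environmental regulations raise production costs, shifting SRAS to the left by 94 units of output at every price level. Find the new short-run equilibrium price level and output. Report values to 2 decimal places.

P = 57.65, Y = 2073.20

After both shocks: AD is Y = 2765 − 12P and SRAS is Y = 1612 + 8P.
Setting them equal: 1153 = 20P, so P = 57.65.
Substituting into AD, Y = 2073.20.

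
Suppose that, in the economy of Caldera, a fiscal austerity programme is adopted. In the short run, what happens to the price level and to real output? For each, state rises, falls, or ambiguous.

Price level: falls; output: falls

This is a negative demand shock: AD shifts left.
Moving along the upward-sloping SRAS curve, P falls and Y falls.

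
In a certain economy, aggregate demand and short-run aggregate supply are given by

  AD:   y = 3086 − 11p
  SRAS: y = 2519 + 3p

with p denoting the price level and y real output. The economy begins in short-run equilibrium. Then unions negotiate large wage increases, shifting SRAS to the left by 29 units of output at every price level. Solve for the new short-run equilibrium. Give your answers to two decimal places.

This is a negative supply shock: SRAS shifts left.
New SRAS: y = 2490 + 3p.
Set AD = SRAS: 3086 − 11p = 2490 + 3p, so 596 = 14p and p = 42.57.
Substituting into AD, y = 2617.71.

p = 42.57, y = 2617.71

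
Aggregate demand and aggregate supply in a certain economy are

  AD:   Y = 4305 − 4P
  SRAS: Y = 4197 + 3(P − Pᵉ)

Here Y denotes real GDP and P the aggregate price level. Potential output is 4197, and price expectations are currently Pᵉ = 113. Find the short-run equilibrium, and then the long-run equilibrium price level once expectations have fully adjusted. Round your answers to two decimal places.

Short run: P = 63.86, Y = 4049.57. Long run: P = 27.00.

Short run: with Pᵉ = 113, SRAS is Y = 3858 + 3P. Setting AD = SRAS gives 447 = 7P, so P = 63.86 and Y = 4305 − 4P = 4049.57.
Output 4049.57 is below potential 4197, so over time expected prices fall and SRAS shifts right until Y returns to 4197.
Long run: Y = 4197 on the AD curve gives 4197 = 4305 − 4P, so P = 27.00.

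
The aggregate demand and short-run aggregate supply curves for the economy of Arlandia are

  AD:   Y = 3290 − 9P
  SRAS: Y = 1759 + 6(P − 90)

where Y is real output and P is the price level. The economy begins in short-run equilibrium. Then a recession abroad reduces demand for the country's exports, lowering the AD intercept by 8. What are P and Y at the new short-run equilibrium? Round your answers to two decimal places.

This is a negative demand shock: AD shifts left.
New AD: Y = 3282 − 9P.
SRAS can be written Y = 1219 + 6P.
Set AD = SRAS: 3282 − 9P = 1219 + 6P, so 2063 = 15P and P = 137.53.
Substituting into AD, Y = 2044.20.

P = 137.53, Y = 2044.20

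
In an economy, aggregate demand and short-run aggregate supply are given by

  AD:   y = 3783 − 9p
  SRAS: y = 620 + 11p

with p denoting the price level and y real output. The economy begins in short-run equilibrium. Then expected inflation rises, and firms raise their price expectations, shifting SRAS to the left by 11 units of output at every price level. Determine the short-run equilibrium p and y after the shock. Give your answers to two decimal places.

p = 158.70, y = 2354.70

This is a negative supply shock: SRAS shifts left.
New SRAS: y = 609 + 11p.
Set AD = SRAS: 3783 − 9p = 609 + 11p, so 3174 = 20p and p = 158.70.
Substituting into AD, y = 2354.70.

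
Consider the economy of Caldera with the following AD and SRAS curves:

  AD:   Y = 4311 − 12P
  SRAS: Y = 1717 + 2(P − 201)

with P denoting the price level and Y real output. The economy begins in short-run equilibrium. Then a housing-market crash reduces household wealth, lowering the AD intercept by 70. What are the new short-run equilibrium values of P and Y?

This is a negative demand shock: AD shifts left.
New AD: Y = 4241 − 12P.
SRAS can be written Y = 1315 + 2P.
Set AD = SRAS: 4241 − 12P = 1315 + 2P, so 2926 = 14P and P = 209.
Y = 4241 − 12·209 = 1733.

P = 209, Y = 1733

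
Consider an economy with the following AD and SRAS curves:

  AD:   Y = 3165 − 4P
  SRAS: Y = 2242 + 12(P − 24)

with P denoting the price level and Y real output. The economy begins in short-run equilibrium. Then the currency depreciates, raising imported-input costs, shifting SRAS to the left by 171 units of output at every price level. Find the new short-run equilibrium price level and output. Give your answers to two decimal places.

This is a negative supply shock: SRAS shifts left.
New SRAS: Y = 1783 + 12P.
Set AD = SRAS: 3165 − 4P = 1783 + 12P, so 1382 = 16P and P = 86.38.
Substituting into AD, Y = 2819.50.

P = 86.38, Y = 2819.50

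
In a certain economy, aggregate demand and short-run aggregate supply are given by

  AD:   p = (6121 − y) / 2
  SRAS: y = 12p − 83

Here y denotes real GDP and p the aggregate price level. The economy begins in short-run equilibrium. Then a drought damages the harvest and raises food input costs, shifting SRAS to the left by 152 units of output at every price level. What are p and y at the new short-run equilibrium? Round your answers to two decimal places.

This is a negative supply shock: SRAS shifts left.
New SRAS: y = 12p − 235.
Set AD = SRAS: 6121 − 2p = 12p − 235, so 6356 = 14p and p = 454.00.
Substituting into AD, y = 5213.00.

p = 454.00, y = 5213.00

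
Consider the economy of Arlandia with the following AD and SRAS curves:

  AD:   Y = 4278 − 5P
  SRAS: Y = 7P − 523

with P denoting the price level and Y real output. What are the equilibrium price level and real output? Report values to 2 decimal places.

P = 400.08, Y = 2277.58

Set AD = SRAS: 4278 − 5P = 7P − 523, so 4801 = 12P and P = 400.08.
Substituting into AD, Y = 4278 − 5P = 2277.58.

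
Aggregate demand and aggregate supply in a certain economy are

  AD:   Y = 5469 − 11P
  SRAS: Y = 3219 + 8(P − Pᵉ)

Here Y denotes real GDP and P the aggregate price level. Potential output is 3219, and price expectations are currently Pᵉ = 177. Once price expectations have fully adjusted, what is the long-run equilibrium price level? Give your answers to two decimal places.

Short run: with Pᵉ = 177, SRAS is Y = 1803 + 8P. Setting AD = SRAS gives 3666 = 19P, so P = 192.95 and Y = 5469 − 11P = 3346.58.
Output 3346.58 is above potential 3219, so over time expected prices rise and SRAS shifts left until Y returns to 3219.
Long run: Y = 3219 on the AD curve gives 3219 = 5469 − 11P, so P = 204.55.

Long-run P = 204.55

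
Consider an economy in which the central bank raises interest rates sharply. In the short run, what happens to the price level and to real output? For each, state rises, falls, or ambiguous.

This is a negative demand shock: AD shifts left.
Moving along the upward-sloping SRAS curve, P falls and Y falls.

Price level: falls; output: falls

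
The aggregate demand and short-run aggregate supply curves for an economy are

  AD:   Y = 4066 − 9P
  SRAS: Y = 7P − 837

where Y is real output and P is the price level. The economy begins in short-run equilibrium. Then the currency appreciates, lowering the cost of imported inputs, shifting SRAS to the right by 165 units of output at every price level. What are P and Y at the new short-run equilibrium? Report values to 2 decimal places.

P = 296.13, Y = 1400.88

This is a positive supply shock: SRAS shifts right.
New SRAS: Y = 7P − 672.
Set AD = SRAS: 4066 − 9P = 7P − 672, so 4738 = 16P and P = 296.13.
Substituting into AD, Y = 1400.88.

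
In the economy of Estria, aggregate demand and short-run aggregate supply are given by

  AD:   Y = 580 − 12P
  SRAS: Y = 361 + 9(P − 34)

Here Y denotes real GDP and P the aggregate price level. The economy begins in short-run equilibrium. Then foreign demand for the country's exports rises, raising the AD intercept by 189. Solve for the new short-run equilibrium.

P = 34, Y = 361

This is a positive demand shock: AD shifts right.
New AD: Y = 769 − 12P.
SRAS can be written Y = 55 + 9P.
Set AD = SRAS: 769 − 12P = 55 + 9P, so 714 = 21P and P = 34.
Y = 769 − 12·34 = 361.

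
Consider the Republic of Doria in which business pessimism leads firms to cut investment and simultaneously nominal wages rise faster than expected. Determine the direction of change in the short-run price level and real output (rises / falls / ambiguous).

The first event is a negative demand shock: AD shifts left, which by itself pushes P down and Y down.
The second is an adverse supply shock: SRAS shifts left, which by itself pushes P up and Y down.
The two shocks push P in opposite directions, so the effect on P is ambiguous. Both shocks push Y down, so Y falls.

Price level: ambiguous; output: falls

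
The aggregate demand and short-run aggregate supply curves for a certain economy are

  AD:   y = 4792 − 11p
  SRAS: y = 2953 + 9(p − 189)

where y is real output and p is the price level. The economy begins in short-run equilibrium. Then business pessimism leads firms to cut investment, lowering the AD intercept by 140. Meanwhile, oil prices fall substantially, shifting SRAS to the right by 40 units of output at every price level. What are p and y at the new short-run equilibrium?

p = 168, y = 2804

After both shocks: AD is y = 4652 − 11p and SRAS is y = 1292 + 9p.
Setting them equal: 3360 = 20p, so p = 168.
y = 4652 − 11·168 = 2804.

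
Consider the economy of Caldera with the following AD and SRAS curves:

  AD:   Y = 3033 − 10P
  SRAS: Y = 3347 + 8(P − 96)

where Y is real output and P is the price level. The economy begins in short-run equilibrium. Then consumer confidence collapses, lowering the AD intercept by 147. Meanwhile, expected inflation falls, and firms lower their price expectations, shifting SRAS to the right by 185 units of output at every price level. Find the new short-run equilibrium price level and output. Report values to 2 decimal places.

P = 6.78, Y = 2818.22

After both shocks: AD is Y = 2886 − 10P and SRAS is Y = 2764 + 8P.
Setting them equal: 122 = 18P, so P = 6.78.
Substituting into AD, Y = 2818.22.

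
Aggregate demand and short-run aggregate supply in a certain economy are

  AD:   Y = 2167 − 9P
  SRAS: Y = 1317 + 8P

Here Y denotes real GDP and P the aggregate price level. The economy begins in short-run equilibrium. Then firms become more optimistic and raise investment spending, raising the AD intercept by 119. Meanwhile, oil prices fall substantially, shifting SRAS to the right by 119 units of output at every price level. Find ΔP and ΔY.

ΔP = +0, ΔY = +119

After both shocks: AD is Y = 2286 − 9P and SRAS is Y = 1436 + 8P.
Setting them equal: 850 = 17P, so P = 50.
Y = 2286 − 9·50 = 1836.
Initially P = 50, Y = 1717, so ΔP = +0 and ΔY = +119.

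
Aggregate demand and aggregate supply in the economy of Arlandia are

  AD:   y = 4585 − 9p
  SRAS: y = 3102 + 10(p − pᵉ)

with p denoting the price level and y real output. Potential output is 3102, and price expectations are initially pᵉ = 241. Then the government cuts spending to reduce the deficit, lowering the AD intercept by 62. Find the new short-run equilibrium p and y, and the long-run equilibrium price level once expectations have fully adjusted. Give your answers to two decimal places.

AD shifts left: new AD is y = 4523 − 9p. With pᵉ = 241, SRAS is y = 692 + 10p.
Short run: 4523 − 9p = 692 + 10p gives 3831 = 19p, so p = 201.63 and y = 4523 − 9p = 2708.32.
y = 2708.32 is below potential 3102; expectations adjust and SRAS shifts right until y = 3102.
Long run: on the new AD curve, 3102 = 4523 − 9p gives p = 157.89.

Short run: p = 201.63, y = 2708.32. Long run: p = 157.89.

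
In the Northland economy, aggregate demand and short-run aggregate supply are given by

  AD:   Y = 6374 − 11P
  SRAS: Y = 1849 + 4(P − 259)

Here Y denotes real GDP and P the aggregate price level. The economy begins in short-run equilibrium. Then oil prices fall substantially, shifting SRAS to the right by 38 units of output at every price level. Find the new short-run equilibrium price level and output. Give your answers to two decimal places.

P = 368.20, Y = 2323.80

This is a positive supply shock: SRAS shifts right.
New SRAS: Y = 851 + 4P.
Set AD = SRAS: 6374 − 11P = 851 + 4P, so 5523 = 15P and P = 368.20.
Substituting into AD, Y = 2323.80.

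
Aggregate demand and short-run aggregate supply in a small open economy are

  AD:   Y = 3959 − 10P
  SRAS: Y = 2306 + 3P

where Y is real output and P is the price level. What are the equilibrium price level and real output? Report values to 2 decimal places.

Set AD = SRAS: 3959 − 10P = 2306 + 3P, so 1653 = 13P and P = 127.15.
Substituting into AD, Y = 3959 − 10P = 2687.46.

P = 127.15, Y = 2687.46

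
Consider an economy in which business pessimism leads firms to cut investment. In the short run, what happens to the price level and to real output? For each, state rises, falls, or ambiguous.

Price level: falls; output: falls

This is a negative demand shock: AD shifts left.
Moving along the upward-sloping SRAS curve, P falls and Y falls.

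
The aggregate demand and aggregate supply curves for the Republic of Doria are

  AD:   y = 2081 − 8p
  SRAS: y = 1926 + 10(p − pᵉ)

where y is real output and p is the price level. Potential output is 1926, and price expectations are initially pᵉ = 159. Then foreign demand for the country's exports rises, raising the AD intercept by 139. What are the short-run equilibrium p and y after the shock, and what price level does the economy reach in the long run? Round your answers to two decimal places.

Short run: p = 104.67, y = 1382.67. Long run: p = 36.75.

AD shifts right: new AD is y = 2220 − 8p. With pᵉ = 159, SRAS is y = 336 + 10p.
Short run: 2220 − 8p = 336 + 10p gives 1884 = 18p, so p = 104.67 and y = 2220 − 8p = 1382.67.
y = 1382.67 is below potential 1926; expectations adjust and SRAS shifts right until y = 1926.
Long run: on the new AD curve, 1926 = 2220 − 8p gives p = 36.75.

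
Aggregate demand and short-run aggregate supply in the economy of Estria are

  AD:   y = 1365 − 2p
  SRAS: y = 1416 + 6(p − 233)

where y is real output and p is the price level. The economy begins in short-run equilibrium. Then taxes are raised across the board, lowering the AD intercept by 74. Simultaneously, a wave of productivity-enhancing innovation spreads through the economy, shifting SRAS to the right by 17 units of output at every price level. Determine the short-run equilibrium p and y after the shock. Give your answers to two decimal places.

p = 157.00, y = 977.00

After both shocks: AD is y = 1291 − 2p and SRAS is y = 35 + 6p.
Setting them equal: 1256 = 8p, so p = 157.00.
Substituting into AD, y = 977.00.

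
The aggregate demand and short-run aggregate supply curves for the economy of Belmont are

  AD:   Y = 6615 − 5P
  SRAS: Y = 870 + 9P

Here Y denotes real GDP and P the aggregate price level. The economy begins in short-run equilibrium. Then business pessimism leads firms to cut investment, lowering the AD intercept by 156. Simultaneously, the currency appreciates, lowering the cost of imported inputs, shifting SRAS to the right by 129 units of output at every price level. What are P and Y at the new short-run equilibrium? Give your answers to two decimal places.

After both shocks: AD is Y = 6459 − 5P and SRAS is Y = 999 + 9P.
Setting them equal: 5460 = 14P, so P = 390.00.
Substituting into AD, Y = 4509.00.

P = 390.00, Y = 4509.00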